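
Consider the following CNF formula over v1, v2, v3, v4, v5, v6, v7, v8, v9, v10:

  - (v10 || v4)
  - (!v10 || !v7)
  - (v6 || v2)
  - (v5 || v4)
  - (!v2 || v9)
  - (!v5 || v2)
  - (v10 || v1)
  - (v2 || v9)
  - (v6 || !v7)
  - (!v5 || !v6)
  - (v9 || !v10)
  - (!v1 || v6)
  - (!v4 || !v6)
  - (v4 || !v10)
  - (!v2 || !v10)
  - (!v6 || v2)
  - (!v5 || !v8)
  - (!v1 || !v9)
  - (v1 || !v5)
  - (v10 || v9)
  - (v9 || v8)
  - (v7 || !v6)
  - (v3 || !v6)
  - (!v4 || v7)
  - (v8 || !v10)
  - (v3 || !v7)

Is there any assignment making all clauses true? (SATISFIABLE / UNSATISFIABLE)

v6 = True:
  propagation gives v5=False, v4=True; an empty clause results — contradiction.
v6 = False:
  propagation gives v2=True, v9=True, v7=False, v1=False; an empty clause results — contradiction.
Every branch closes, so no satisfying assignment exists.

UNSATISFIABLE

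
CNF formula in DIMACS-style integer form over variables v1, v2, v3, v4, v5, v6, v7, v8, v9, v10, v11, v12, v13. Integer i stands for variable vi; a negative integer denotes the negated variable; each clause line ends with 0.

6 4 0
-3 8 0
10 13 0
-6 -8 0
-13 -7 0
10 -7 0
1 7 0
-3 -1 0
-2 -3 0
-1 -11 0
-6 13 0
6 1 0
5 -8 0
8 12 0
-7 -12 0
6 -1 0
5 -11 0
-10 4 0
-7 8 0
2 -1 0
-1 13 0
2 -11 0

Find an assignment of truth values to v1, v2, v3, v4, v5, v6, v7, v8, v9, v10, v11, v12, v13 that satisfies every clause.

v1=T, v2=T, v3=F, v4=T, v5=T, v6=T, v7=F, v8=F, v9=T, v10=F, v11=F, v12=T, v13=T

Check each clause:
  1. {v6, v4} — v4 is true.
  2. {v8, ¬v3} — ¬v3 is true.
  3. {v10, v13} — v13 is true.
  4. {¬v8, ¬v6} — ¬v8 is true.
  5. {¬v7, ¬v13} — ¬v7 is true.
  6. {v10, ¬v7} — ¬v7 is true.
  7. {v7, v1} — v1 is true.
  8. {¬v1, ¬v3} — ¬v3 is true.
  9. {¬v3, ¬v2} — ¬v3 is true.
  10. {¬v11, ¬v1} — ¬v11 is true.
  11. {v13, ¬v6} — v13 is true.
  12. {v1, v6} — v1 is true.
  13. {¬v8, v5} — ¬v8 is true.
  14. {v8, v12} — v12 is true.
  15. {¬v12, ¬v7} — ¬v7 is true.
  16. {¬v1, v6} — v6 is true.
  17. {v5, ¬v11} — v5 is true.
  18. {¬v10, v4} — v4 is true.
  19. {v8, ¬v7} — ¬v7 is true.
  20. {¬v1, v2} — v2 is true.
  21. {v13, ¬v1} — v13 is true.
  22. {v2, ¬v11} — v2 is true.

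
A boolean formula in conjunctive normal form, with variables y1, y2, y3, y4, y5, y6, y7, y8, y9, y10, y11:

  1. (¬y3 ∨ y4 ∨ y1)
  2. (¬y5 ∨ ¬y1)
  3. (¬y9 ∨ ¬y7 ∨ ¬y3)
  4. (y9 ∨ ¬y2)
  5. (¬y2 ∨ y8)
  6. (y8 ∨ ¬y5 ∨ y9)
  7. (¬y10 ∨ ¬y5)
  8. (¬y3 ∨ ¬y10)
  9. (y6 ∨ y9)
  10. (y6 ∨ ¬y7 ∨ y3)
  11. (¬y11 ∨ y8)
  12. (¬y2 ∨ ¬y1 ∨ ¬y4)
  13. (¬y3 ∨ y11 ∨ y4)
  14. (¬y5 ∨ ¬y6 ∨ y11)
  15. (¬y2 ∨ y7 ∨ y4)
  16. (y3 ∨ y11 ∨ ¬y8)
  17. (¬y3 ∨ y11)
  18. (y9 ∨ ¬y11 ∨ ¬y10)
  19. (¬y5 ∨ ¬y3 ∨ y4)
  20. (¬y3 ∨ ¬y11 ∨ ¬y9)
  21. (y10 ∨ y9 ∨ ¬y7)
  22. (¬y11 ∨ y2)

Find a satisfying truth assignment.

Try y1 = False.
Try y2 = False.
  then y11 is forced to False.
  then y3 is forced to False.
  then y8 is forced to False.
Branch on y5: take y5 = True.
  then y9 is forced to True.
  then y10 is forced to False.
  then y6 is forced to False.
  then y7 is forced to False.
y4 is now unconstrained; take y4 = False.

y1 = 0, y2 = 0, y3 = 0, y4 = 0, y5 = 1, y6 = 0, y7 = 0, y8 = 0, y9 = 1, y10 = 0, y11 = 0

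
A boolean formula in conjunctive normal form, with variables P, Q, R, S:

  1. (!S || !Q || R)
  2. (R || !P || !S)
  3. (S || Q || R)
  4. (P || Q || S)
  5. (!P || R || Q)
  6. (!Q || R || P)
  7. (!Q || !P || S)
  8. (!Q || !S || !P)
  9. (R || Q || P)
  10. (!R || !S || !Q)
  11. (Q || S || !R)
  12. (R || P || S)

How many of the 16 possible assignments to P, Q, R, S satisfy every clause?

3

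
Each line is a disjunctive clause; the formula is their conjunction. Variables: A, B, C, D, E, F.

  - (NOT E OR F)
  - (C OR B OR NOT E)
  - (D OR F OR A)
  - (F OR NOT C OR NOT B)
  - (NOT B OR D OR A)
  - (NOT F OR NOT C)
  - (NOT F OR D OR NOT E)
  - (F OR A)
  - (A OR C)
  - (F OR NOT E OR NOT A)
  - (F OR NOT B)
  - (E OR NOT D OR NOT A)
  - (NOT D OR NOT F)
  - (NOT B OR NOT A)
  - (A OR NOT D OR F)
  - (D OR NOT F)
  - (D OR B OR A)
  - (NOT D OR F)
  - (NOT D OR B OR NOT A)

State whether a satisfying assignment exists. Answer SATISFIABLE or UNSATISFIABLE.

Set A = True and propagate.
  then B is forced to False.
  then D is forced to False.
  then F is forced to False.
  then E is forced to False.
C is now unconstrained; take C = False.
So A = T, B = F, C = F, D = F, E = F, F = F is a satisfying assignment.

SATISFIABLE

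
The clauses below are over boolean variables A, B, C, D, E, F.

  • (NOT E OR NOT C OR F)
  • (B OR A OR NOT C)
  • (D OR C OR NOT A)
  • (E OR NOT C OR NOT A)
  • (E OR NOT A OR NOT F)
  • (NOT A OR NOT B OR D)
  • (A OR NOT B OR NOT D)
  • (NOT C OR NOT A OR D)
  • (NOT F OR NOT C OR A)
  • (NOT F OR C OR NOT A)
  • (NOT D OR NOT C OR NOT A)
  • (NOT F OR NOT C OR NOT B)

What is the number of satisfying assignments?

17

Case analysis on A and C:
  A=1, C=1: a clause becomes empty — 0.
  A=1, C=0: remaining (B,D,E,F) ∈ {(0,1,0,0); (0,1,1,0); (1,1,0,0); (1,1,1,0)} — 4.
  A=0, C=1: remaining (B,D,E,F) ∈ {(1,0,0,0)} — 1.
  A=0, C=0: E, F free; 3 ways for (B,D) × 2^2 = 12.
Total: 0 + 4 + 1 + 12 = 17.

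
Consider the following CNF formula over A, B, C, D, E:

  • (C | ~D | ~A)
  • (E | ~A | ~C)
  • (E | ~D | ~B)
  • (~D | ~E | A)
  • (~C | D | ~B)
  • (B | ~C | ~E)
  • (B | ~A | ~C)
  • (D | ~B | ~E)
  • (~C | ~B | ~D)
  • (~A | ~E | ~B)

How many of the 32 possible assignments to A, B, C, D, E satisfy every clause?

9

Case analysis on B and C:
  B=T, C=T: a clause becomes empty — 0.
  B=T, C=F: remaining (A,D,E) ∈ {(F,F,F); (T,F,F)} — 2.
  B=F, C=T: remaining (A,D,E) ∈ {(F,F,F); (F,T,F)} — 2.
  B=F, C=F: 5 of the 8 assignments to (A,D,E) work.
Total: 0 + 2 + 2 + 5 = 9.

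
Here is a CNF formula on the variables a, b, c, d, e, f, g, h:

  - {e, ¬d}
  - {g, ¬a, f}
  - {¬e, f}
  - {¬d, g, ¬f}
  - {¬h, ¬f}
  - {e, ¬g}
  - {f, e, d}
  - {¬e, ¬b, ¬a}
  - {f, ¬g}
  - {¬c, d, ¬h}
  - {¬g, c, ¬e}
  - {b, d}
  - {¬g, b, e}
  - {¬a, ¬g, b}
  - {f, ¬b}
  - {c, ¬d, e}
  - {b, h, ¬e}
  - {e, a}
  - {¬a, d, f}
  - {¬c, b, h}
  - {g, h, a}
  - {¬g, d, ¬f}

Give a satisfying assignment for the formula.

a=False, b=True, c=True, d=True, e=True, f=True, g=True, h=False

Branch on a: take a = False.
  then e is forced to True.
  then f is forced to True.
  then h is forced to False.
  then b is forced to True.
  then g is forced to True.
  then c is forced to True.
  then d is forced to True.
Every clause has at least one true literal under this assignment.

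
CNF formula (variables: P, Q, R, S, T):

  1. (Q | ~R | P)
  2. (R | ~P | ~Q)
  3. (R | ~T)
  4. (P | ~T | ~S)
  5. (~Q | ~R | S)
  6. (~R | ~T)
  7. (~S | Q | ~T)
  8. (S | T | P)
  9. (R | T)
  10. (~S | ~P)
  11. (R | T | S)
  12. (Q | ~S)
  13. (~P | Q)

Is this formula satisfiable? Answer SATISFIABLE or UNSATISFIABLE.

Set P = False and propagate.
Set Q = True and propagate.
Try R = True.
  then S is forced to True.
  then T is forced to False.
So P=F, Q=T, R=T, S=T, T=F is a satisfying assignment.

SATISFIABLE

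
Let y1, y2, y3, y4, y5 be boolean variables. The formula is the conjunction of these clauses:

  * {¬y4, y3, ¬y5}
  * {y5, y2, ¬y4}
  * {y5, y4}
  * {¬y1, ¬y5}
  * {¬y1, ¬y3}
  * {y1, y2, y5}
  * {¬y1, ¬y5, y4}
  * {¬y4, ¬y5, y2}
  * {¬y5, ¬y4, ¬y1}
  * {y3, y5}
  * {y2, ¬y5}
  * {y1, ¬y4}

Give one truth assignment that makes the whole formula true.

y1=F, y2=T, y3=F, y4=F, y5=T

y2 occurs only positively in the remaining clauses — set y2 = True.
Try y1 = False.
  then y4 is forced to False.
  then y5 is forced to True.
y3 is now unconstrained; take y3 = False.
Check each clause:
  1. {¬y4, y3, ¬y5} — ¬y4 is true.
  2. {y2, y5, ¬y4} — y2 is true.
  3. {y4, y5} — y5 is true.
  4. {¬y1, ¬y5} — ¬y1 is true.
  5. {¬y1, ¬y3} — ¬y3 is true.
  6. {y1, y2, y5} — y2 is true.
  7. {y4, ¬y5, ¬y1} — ¬y1 is true.
  8. {¬y4, ¬y5, y2} — y2 is true.
  9. {¬y4, ¬y5, ¬y1} — ¬y4 is true.
  10. {y5, y3} — y5 is true.
  11. {¬y5, y2} — y2 is true.
  12. {¬y4, y1} — ¬y4 is true.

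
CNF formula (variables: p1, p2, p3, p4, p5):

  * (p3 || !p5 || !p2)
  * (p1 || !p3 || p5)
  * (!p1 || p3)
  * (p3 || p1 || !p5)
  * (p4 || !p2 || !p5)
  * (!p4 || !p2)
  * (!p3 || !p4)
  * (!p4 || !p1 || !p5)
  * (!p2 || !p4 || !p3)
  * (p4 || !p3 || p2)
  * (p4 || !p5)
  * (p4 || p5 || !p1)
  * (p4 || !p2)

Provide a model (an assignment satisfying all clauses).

Try p1 = False.
Try p2 = False.
For the remaining variables, p3 = False, p4 = False, p5 = False works.

p1 = F  p2 = F  p3 = F  p4 = F  p5 = F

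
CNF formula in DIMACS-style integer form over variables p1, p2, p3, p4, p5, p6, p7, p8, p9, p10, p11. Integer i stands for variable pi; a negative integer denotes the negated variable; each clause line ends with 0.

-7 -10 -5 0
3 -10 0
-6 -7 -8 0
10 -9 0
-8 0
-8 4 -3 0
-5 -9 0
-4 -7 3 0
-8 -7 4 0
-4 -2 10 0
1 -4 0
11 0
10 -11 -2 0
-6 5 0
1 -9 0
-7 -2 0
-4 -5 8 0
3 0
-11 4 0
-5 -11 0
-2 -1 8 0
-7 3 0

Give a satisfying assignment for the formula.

p1=1, p2=0, p3=1, p4=1, p5=0, p6=0, p7=1, p8=0, p9=0, p10=0, p11=1

Check each clause:
  1. (NOT p5 OR NOT p7 OR NOT p10) — NOT p5 is true.
  2. (p3 OR NOT p10) — p3 is true.
  3. (NOT p7 OR NOT p6 OR NOT p8) — NOT p8 is true.
  4. (p10 OR NOT p9) — NOT p9 is true.
  5. (NOT p8) — NOT p8 is true.
  6. (p4 OR NOT p3 OR NOT p8) — NOT p8 is true.
  7. (NOT p5 OR NOT p9) — NOT p5 is true.
  8. (p3 OR NOT p7 OR NOT p4) — p3 is true.
  9. (NOT p8 OR p4 OR NOT p7) — NOT p8 is true.
  10. (NOT p2 OR p10 OR NOT p4) — NOT p2 is true.
  11. (p1 OR NOT p4) — p1 is true.
  12. (p11) — p11 is true.
  13. (p10 OR NOT p2 OR NOT p11) — NOT p2 is true.
  14. (p5 OR NOT p6) — NOT p6 is true.
  15. (NOT p9 OR p1) — p1 is true.
  16. (NOT p7 OR NOT p2) — NOT p2 is true.
  17. (p8 OR NOT p5 OR NOT p4) — NOT p5 is true.
  18. (p3) — p3 is true.
  19. (NOT p11 OR p4) — p4 is true.
  20. (NOT p11 OR NOT p5) — NOT p5 is true.
  21. (p8 OR NOT p1 OR NOT p2) — NOT p2 is true.
  22. (NOT p7 OR p3) — p3 is true.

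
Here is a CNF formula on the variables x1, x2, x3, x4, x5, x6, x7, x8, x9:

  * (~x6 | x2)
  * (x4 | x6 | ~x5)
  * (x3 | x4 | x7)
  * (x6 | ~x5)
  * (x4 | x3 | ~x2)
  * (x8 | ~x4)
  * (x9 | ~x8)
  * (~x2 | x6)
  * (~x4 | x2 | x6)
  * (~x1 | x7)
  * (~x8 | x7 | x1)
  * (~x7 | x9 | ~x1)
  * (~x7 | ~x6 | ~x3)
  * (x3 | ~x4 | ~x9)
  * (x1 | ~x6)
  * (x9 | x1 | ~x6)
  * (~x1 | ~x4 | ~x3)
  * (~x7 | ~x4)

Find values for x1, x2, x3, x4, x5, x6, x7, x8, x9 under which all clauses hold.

x5 occurs only negated in the remaining clauses — set x5 = False.
Branch on x1: take x1 = False.
  then x6 is forced to False.
  then x2 is forced to False.
  then x4 is forced to False.
Branch on x3: take x3 = True.
For the remaining variables, x7 = False, x8 = False, x9 = True works.
Check each clause:
  1. (~x6 | x2) — ~x6 is true.
  2. (~x5 | x6 | x4) — ~x5 is true.
  3. (x7 | x4 | x3) — x3 is true.
  4. (~x5 | x6) — ~x5 is true.
  5. (~x2 | x3 | x4) — x3 is true.
  6. (~x4 | x8) — ~x4 is true.
  7. (x9 | ~x8) — ~x8 is true.
  8. (x6 | ~x2) — ~x2 is true.
  9. (~x4 | x6 | x2) — ~x4 is true.
  10. (~x1 | x7) — ~x1 is true.
  11. (x7 | x1 | ~x8) — ~x8 is true.
  12. (~x7 | ~x1 | x9) — x9 is true.
  13. (~x7 | ~x6 | ~x3) — ~x7 is true.
  14. (~x9 | x3 | ~x4) — x3 is true.
  15. (~x6 | x1) — ~x6 is true.
  16. (x9 | ~x6 | x1) — x9 is true.
  17. (~x3 | ~x4 | ~x1) — ~x4 is true.
  18. (~x4 | ~x7) — ~x7 is true.

x1=F, x2=F, x3=T, x4=F, x5=F, x6=F, x7=F, x8=F, x9=T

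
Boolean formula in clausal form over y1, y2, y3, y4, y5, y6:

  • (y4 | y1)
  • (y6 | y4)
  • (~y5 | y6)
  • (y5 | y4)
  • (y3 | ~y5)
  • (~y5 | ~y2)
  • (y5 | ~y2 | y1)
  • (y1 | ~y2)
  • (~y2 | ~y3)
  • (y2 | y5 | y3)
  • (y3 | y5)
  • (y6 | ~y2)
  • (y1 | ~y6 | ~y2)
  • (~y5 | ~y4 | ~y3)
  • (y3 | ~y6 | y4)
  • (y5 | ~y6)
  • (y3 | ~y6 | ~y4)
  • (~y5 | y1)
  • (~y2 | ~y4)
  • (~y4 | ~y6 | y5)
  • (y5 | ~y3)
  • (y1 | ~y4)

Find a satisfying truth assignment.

y1 = T, y2 = F, y3 = T, y4 = F, y5 = T, y6 = T

y1 occurs only positively in the remaining clauses — set y1 = True.
Try y2 = False.
The remaining clauses are satisfied by y3 = True, y4 = False, y5 = True, y6 = True.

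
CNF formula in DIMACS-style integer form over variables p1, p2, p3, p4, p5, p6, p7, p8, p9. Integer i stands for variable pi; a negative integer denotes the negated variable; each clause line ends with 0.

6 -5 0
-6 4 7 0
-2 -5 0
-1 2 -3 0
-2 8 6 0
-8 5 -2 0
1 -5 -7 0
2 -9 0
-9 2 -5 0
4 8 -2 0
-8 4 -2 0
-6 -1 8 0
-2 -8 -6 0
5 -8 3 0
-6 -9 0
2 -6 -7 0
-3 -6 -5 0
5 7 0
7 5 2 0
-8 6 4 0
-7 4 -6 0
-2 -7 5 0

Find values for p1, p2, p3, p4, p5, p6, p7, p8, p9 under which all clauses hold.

Pure literal: p4 appears only positively; assign p4 = True.
Pure literal: p9 appears only negated; assign p9 = False.
Set p1 = False and propagate.
The remaining clauses are satisfied by p2 = False, p3 = True, p5 = False, p6 = False, p7 = True, p8 = True.
Every clause has at least one true literal under this assignment.
Check each clause:
  1. (NOT p5 OR p6) — NOT p5 is true.
  2. (NOT p6 OR p4 OR p7) — NOT p6 is true.
  3. (NOT p5 OR NOT p2) — NOT p5 is true.
  4. (NOT p3 OR p2 OR NOT p1) — NOT p1 is true.
  5. (p6 OR p8 OR NOT p2) — p8 is true.
  6. (NOT p2 OR p5 OR NOT p8) — NOT p2 is true.
  7. (NOT p5 OR p1 OR NOT p7) — NOT p5 is true.
  8. (NOT p9 OR p2) — NOT p9 is true.
  9. (NOT p9 OR p2 OR NOT p5) — NOT p5 is true.
  10. (p8 OR NOT p2 OR p4) — p8 is true.
  11. (NOT p2 OR p4 OR NOT p8) — p4 is true.
  12. (p8 OR NOT p1 OR NOT p6) — p8 is true.
  13. (NOT p8 OR NOT p6 OR NOT p2) — NOT p6 is true.
  14. (p3 OR p5 OR NOT p8) — p3 is true.
  15. (NOT p9 OR NOT p6) — NOT p6 is true.
  16. (NOT p6 OR NOT p7 OR p2) — NOT p6 is true.
  17. (NOT p5 OR NOT p3 OR NOT p6) — NOT p6 is true.
  18. (p5 OR p7) — p7 is true.
  19. (p7 OR p5 OR p2) — p7 is true.
  20. (p4 OR NOT p8 OR p6) — p4 is true.
  21. (NOT p6 OR p4 OR NOT p7) — NOT p6 is true.
  22. (p5 OR NOT p7 OR NOT p2) — NOT p2 is true.

p1 = F, p2 = F, p3 = T, p4 = T, p5 = F, p6 = F, p7 = T, p8 = T, p9 = F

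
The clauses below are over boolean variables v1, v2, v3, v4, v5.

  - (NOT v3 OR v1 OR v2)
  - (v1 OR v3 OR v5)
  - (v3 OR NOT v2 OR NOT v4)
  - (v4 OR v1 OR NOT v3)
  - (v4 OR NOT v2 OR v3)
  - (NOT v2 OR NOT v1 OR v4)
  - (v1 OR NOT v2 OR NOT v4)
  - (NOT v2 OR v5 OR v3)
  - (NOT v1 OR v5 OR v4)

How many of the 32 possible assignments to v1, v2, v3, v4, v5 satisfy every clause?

Split on v1, then v2.
  v1=1, v2=1: remaining (v3,v4,v5) ∈ {(1,1,0); (1,1,1)} — 2.
  v1=1, v2=0: v3 free; 3 ways for (v4,v5) × 2^1 = 6.
  v1=0, v2=1: a clause becomes empty — 0.
  v1=0, v2=0: remaining (v3,v4,v5) ∈ {(0,0,1); (0,1,1)} — 2.
Total: 2 + 6 + 0 + 2 = 10.

10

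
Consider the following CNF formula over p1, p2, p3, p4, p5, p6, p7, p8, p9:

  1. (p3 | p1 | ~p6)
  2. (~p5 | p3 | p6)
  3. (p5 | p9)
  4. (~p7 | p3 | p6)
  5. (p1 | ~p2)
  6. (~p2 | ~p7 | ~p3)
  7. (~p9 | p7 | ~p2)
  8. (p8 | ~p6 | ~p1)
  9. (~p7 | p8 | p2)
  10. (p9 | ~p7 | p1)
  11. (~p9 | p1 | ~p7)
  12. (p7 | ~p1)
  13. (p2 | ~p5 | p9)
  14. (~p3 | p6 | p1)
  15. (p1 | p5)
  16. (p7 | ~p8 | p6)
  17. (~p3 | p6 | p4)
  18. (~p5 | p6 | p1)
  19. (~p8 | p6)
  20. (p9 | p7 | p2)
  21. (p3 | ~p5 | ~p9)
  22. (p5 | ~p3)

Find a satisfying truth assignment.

Pure literal: p4 appears only positively; assign p4 = True.
Branch on p1: take p1 = True.
  then p7 is forced to True.
Set p2 = True and propagate.
  then p3 is forced to False.
  then p6 is forced to True.
  then p8 is forced to True.
Set p5 = False and propagate.
  then p9 is forced to True.
Every clause has at least one true literal under this assignment.

p1 = True, p2 = True, p3 = False, p4 = True, p5 = False, p6 = True, p7 = True, p8 = True, p9 = True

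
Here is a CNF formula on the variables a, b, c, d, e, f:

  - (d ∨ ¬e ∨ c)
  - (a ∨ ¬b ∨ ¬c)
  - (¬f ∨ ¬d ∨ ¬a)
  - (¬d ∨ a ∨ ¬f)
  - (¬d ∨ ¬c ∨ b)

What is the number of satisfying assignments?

Case analysis on d and a:
  d=1, a=1: e free; 3 ways for (b,c,f) × 2^1 = 6.
  d=1, a=0: remaining (b,c,e,f) ∈ {(0,0,0,0); (0,0,1,0); (1,0,0,0); (1,0,1,0)} — 4.
  d=0, a=1: b, f free; 3 ways for (c,e) × 2^2 = 12.
  d=0, a=0: f free; 4 ways for (b,c,e) × 2^1 = 8.
Total: 6 + 4 + 12 + 8 = 30.

30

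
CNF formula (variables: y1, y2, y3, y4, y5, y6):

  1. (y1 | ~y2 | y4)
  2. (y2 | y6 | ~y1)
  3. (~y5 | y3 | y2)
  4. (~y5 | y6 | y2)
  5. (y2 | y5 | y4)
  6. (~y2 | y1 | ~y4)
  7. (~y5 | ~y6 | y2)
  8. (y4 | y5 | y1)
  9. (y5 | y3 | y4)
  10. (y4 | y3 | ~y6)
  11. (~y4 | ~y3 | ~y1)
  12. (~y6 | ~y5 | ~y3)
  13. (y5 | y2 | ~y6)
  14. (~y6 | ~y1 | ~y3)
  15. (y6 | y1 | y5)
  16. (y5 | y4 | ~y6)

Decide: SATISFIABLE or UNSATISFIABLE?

SATISFIABLE

Branch on y1: take y1 = True.
Set y2 = True and propagate.
The remaining clauses are satisfied by y3 = False, y4 = True, y5 = True, y6 = False.
So y1=1, y2=1, y3=0, y4=1, y5=1, y6=0 is a satisfying assignment.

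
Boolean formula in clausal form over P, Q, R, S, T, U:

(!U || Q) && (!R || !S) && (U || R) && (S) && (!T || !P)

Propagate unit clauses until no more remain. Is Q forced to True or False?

True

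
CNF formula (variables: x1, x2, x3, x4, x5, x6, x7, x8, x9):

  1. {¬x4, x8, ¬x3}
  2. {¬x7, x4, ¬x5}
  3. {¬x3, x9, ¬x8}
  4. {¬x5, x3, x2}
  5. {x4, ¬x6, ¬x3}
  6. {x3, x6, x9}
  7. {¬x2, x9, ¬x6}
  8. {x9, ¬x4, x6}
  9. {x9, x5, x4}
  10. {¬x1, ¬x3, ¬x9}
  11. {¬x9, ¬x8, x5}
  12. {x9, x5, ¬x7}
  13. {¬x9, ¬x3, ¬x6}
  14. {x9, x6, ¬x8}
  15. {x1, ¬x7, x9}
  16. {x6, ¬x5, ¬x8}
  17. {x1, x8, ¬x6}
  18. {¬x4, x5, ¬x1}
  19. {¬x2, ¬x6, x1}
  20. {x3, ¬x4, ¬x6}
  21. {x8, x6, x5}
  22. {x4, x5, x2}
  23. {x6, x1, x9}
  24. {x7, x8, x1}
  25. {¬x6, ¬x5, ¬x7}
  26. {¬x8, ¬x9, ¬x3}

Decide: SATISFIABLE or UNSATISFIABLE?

Set x1 = True and propagate.
Try x2 = False.
Try x3 = True.
  then x9 is forced to False.
  then x8 is forced to False.
  then x4 is forced to False.
  then x6 is forced to False.
  then x5 is forced to True.
  then x7 is forced to False.
So x1=True, x2=False, x3=True, x4=False, x5=True, x6=False, x7=False, x8=False, x9=False is a satisfying assignment.

SATISFIABLE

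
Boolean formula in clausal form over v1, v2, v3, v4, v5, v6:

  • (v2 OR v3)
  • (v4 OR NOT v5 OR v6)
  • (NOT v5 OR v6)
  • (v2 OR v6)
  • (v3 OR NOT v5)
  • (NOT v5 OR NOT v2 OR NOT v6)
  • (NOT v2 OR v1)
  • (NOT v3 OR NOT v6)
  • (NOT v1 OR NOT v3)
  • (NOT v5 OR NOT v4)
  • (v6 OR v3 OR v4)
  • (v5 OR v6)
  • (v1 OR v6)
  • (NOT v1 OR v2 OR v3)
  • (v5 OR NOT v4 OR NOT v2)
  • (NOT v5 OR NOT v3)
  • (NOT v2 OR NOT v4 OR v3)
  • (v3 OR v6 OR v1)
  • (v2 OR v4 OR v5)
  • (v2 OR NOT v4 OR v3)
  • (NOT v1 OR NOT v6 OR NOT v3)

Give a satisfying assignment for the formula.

v1 = T  v2 = T  v3 = F  v4 = F  v5 = F  v6 = T

Branch on v1: take v1 = True.
  then v3 is forced to False.
  then v2 is forced to True.
  then v5 is forced to False.
  then v6 is forced to True.
  then v4 is forced to False.
Every clause has at least one true literal under this assignment.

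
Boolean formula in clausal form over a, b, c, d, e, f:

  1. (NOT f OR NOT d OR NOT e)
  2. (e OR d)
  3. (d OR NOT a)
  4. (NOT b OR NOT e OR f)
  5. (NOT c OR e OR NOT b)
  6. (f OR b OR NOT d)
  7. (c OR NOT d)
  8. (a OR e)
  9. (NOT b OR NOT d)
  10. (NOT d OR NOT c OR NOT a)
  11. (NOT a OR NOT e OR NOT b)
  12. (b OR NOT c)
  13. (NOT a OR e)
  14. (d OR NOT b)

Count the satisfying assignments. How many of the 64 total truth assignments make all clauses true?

2

The models are:
  a=F b=F c=F d=F e=T f=F
  a=F b=F c=F d=F e=T f=T
That's 2 in total.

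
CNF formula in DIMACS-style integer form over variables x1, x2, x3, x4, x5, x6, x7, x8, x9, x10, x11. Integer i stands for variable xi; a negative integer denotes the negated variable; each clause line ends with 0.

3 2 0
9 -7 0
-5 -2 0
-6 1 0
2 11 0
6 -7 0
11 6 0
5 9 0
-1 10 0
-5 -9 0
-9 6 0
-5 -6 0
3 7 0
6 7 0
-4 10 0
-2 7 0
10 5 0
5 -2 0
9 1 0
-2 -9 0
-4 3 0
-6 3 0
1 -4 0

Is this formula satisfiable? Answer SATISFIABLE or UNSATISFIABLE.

SATISFIABLE

Pure literal: x3 appears only positively; assign x3 = True.
Pure literal: x4 appears only negated; assign x4 = False.
Set x1 = True and propagate.
  then x10 is forced to True.
Try x2 = False.
  then x11 is forced to True.
For the remaining variables, x5 = False, x6 = True, x7 = True, x8 = True, x9 = True works.
Every clause has at least one true literal under this assignment.
So x1 = True  x2 = False  x3 = True  x4 = False  x5 = False  x6 = True  x7 = True  x8 = True  x9 = True  x10 = True  x11 = True is a satisfying assignment.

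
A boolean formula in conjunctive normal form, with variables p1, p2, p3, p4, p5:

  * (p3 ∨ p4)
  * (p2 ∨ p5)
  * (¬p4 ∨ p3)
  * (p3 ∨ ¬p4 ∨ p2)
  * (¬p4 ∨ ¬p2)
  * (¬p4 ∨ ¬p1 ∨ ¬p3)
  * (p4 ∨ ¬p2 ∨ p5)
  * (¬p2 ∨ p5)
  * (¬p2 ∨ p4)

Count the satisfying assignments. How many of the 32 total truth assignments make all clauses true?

Satisfying assignments:
  p1=0 p2=0 p3=1 p4=0 p5=1
  p1=0 p2=0 p3=1 p4=1 p5=1
  p1=1 p2=0 p3=1 p4=0 p5=1
Count: 3.

3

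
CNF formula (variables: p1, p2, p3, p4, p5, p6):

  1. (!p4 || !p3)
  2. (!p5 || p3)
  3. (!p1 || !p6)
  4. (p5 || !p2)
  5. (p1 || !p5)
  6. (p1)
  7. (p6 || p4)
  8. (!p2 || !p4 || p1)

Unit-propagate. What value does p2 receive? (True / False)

False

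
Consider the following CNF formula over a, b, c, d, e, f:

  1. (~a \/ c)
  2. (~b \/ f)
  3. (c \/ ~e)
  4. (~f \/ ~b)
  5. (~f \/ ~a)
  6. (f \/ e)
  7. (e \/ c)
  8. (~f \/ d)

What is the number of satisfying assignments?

The models are:
  a=F b=F c=T d=F e=T f=F
  a=F b=F c=T d=T e=F f=T
  a=F b=F c=T d=T e=T f=F
  a=F b=F c=T d=T e=T f=T
  a=T b=F c=T d=F e=T f=F
  a=T b=F c=T d=T e=T f=F
Count: 6.

6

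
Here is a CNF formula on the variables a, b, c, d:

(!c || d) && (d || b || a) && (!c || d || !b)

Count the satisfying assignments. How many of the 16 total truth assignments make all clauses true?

11

Split on d, then b.
  d=T, b=T: remaining (a,c) ∈ {(F,F); (F,T); (T,F); (T,T)} — 4.
  d=T, b=F: remaining (a,c) ∈ {(F,F); (F,T); (T,F); (T,T)} — 4.
  d=F, b=T: remaining (a,c) ∈ {(F,F); (T,F)} — 2.
  d=F, b=F: remaining (a,c) ∈ {(T,F)} — 1.
Total: 4 + 4 + 2 + 1 = 11.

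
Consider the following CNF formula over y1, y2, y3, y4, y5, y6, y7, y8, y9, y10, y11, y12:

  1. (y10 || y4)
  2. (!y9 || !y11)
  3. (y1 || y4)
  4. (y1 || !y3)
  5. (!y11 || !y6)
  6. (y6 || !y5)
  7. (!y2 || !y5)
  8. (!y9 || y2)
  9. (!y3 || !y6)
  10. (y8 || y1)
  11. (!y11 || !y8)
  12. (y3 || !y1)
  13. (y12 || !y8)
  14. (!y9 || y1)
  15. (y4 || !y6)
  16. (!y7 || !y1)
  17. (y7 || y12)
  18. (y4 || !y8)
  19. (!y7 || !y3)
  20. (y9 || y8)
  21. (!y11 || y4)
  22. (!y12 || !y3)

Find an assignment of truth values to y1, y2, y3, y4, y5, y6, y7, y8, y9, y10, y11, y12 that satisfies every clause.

y1=0, y2=1, y3=0, y4=1, y5=0, y6=1, y7=0, y8=1, y9=0, y10=0, y11=0, y12=1

y4 occurs only positively in the remaining clauses — set y4 = True.
Pure literal: y5 appears only negated; assign y5 = False.
Branch on y1: take y1 = False.
  then y3 is forced to False.
  then y8 is forced to True.
  then y11 is forced to False.
  then y12 is forced to True.
  then y9 is forced to False.
y2, y6, y7, y10 are now unconstrained; take y2 = True, y6 = True, y7 = False, y10 = False.
Check each clause:
  1. (y10 || y4) — y4 is true.
  2. (!y9 || !y11) — !y11 is true.
  3. (y4 || y1) — y4 is true.
  4. (y1 || !y3) — !y3 is true.
  5. (!y11 || !y6) — !y11 is true.
  6. (!y5 || y6) — !y5 is true.
  7. (!y5 || !y2) — !y5 is true.
  8. (y2 || !y9) — y2 is true.
  9. (!y6 || !y3) — !y3 is true.
  10. (y8 || y1) — y8 is true.
  11. (!y8 || !y11) — !y11 is true.
  12. (y3 || !y1) — !y1 is true.
  13. (y12 || !y8) — y12 is true.
  14. (!y9 || y1) — !y9 is true.
  15. (y4 || !y6) — y4 is true.
  16. (!y7 || !y1) — !y7 is true.
  17. (y7 || y12) — y12 is true.
  18. (y4 || !y8) — y4 is true.
  19. (!y7 || !y3) — !y7 is true.
  20. (y9 || y8) — y8 is true.
  21. (y4 || !y11) — y4 is true.
  22. (!y3 || !y12) — !y3 is true.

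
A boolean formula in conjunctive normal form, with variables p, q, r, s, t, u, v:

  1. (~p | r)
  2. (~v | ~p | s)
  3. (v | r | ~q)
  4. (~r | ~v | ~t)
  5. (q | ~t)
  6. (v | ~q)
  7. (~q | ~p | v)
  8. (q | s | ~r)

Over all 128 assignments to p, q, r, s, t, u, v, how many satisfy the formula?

Case analysis on q and v:
  q=1, v=1: u free; 7 ways for (p,r,s,t) × 2^1 = 14.
  q=1, v=0: a clause becomes empty — 0.
  q=0, v=1: u free; 4 ways for (p,r,s,t) × 2^1 = 8.
  q=0, v=0: u free; 4 ways for (p,r,s,t) × 2^1 = 8.
Total: 14 + 0 + 8 + 8 = 30.

30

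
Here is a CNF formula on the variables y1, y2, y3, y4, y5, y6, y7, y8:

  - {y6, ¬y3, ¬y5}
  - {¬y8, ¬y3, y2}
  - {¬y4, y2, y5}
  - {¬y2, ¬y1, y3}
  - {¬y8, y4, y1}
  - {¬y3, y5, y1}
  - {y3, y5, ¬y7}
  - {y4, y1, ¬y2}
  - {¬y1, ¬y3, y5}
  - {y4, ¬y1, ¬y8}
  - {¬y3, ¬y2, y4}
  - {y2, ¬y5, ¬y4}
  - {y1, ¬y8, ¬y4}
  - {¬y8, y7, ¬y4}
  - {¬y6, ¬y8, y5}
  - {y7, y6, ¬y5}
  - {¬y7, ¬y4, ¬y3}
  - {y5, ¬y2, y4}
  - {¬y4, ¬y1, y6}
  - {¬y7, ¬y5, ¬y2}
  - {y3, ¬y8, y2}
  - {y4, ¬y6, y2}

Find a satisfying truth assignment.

y1=True  y2=True  y3=True  y4=True  y5=True  y6=True  y7=False  y8=False

Check each clause:
  1. {y6, ¬y3, ¬y5} — y6 is true.
  2. {¬y8, ¬y3, y2} — ¬y8 is true.
  3. {y2, ¬y4, y5} — y2 is true.
  4. {y3, ¬y2, ¬y1} — y3 is true.
  5. {y4, ¬y8, y1} — ¬y8 is true.
  6. {¬y3, y1, y5} — y1 is true.
  7. {¬y7, y3, y5} — ¬y7 is true.
  8. {y1, y4, ¬y2} — y1 is true.
  9. {¬y3, y5, ¬y1} — y5 is true.
  10. {¬y1, ¬y8, y4} — ¬y8 is true.
  11. {¬y2, ¬y3, y4} — y4 is true.
  12. {¬y5, y2, ¬y4} — y2 is true.
  13. {y1, ¬y4, ¬y8} — ¬y8 is true.
  14. {¬y8, ¬y4, y7} — ¬y8 is true.
  15. {¬y6, ¬y8, y5} — ¬y8 is true.
  16. {y7, y6, ¬y5} — y6 is true.
  17. {¬y3, ¬y4, ¬y7} — ¬y7 is true.
  18. {¬y2, y5, y4} — y4 is true.
  19. {y6, ¬y4, ¬y1} — y6 is true.
  20. {¬y7, ¬y5, ¬y2} — ¬y7 is true.
  21. {y3, ¬y8, y2} — ¬y8 is true.
  22. {y2, y4, ¬y6} — y2 is true.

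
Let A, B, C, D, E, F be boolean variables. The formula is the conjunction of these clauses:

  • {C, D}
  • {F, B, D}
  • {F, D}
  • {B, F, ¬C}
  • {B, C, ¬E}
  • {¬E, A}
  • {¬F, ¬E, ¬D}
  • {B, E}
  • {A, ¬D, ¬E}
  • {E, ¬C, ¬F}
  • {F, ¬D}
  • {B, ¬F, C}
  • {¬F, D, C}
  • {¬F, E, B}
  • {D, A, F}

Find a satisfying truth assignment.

A=T, B=T, C=F, D=T, E=F, F=T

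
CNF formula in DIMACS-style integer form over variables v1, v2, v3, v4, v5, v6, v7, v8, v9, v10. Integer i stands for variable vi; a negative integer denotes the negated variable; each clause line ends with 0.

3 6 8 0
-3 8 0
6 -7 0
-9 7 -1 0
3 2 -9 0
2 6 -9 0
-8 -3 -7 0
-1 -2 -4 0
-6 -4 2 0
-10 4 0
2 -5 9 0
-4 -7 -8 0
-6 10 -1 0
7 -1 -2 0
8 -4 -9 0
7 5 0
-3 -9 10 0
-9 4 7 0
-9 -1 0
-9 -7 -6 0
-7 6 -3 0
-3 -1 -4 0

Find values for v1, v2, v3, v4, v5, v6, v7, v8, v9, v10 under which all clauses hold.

v1 = F  v2 = T  v3 = F  v4 = T  v5 = T  v6 = F  v7 = F  v8 = T  v9 = F  v10 = T

Check each clause:
  1. {v8, v3, v6} — v8 is true.
  2. {v8, ¬v3} — v8 is true.
  3. {¬v7, v6} — ¬v7 is true.
  4. {¬v9, ¬v1, v7} — ¬v1 is true.
  5. {v3, ¬v9, v2} — v2 is true.
  6. {¬v9, v6, v2} — v2 is true.
  7. {¬v7, ¬v3, ¬v8} — ¬v7 is true.
  8. {¬v2, ¬v4, ¬v1} — ¬v1 is true.
  9. {¬v4, ¬v6, v2} — v2 is true.
  10. {v4, ¬v10} — v4 is true.
  11. {v2, v9, ¬v5} — v2 is true.
  12. {¬v7, ¬v4, ¬v8} — ¬v7 is true.
  13. {v10, ¬v6, ¬v1} — ¬v6 is true.
  14. {v7, ¬v2, ¬v1} — ¬v1 is true.
  15. {v8, ¬v9, ¬v4} — v8 is true.
  16. {v7, v5} — v5 is true.
  17. {¬v9, ¬v3, v10} — v10 is true.
  18. {v4, ¬v9, v7} — ¬v9 is true.
  19. {¬v9, ¬v1} — ¬v1 is true.
  20. {¬v7, ¬v6, ¬v9} — ¬v7 is true.
  21. {¬v7, ¬v3, v6} — ¬v7 is true.
  22. {¬v3, ¬v1, ¬v4} — ¬v3 is true.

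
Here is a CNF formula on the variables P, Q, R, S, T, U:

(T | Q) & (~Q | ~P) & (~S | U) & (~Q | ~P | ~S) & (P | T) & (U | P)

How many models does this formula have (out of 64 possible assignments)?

Split on P, then Q.
  P=1, Q=1: a clause becomes empty — 0.
  P=1, Q=0: R free; 3 ways for (S,T,U) × 2^1 = 6.
  P=0, Q=1: remaining (R,S,T,U) ∈ {(0,0,1,1); (0,1,1,1); (1,0,1,1); (1,1,1,1)} — 4.
  P=0, Q=0: remaining (R,S,T,U) ∈ {(0,0,1,1); (0,1,1,1); (1,0,1,1); (1,1,1,1)} — 4.
Total: 0 + 6 + 4 + 4 = 14.

14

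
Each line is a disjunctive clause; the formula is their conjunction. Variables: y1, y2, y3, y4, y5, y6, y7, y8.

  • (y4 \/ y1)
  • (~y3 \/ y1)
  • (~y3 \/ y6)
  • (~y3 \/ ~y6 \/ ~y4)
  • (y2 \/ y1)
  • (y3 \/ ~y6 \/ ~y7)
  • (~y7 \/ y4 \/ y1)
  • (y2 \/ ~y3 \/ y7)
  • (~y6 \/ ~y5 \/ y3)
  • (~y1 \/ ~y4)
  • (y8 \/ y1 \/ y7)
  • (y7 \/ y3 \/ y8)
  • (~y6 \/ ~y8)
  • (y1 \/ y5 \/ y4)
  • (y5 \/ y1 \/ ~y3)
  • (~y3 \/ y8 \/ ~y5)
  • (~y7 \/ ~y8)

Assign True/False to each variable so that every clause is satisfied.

y1 = 0, y2 = 1, y3 = 0, y4 = 1, y5 = 0, y6 = 0, y7 = 0, y8 = 1

Pure literal: y2 appears only positively; assign y2 = True.
Branch on y1: take y1 = False.
  then y4 is forced to True.
  then y3 is forced to False.
The remaining clauses are satisfied by y5 = False, y6 = False, y7 = False, y8 = True.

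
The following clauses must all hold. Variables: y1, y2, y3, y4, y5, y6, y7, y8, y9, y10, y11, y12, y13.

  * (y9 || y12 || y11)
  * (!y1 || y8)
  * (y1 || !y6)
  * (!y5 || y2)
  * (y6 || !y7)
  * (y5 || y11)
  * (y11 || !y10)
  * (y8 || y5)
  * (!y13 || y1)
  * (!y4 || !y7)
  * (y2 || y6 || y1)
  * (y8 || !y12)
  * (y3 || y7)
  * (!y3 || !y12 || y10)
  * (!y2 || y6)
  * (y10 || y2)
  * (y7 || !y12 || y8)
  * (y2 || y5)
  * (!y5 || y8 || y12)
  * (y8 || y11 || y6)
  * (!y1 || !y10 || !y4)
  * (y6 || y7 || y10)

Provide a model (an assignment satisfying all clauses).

y1=T, y2=T, y3=T, y4=F, y5=T, y6=T, y7=T, y8=T, y9=T, y10=F, y11=T, y12=F, y13=T

Check each clause:
  1. (y12 || y11 || y9) — y9 is true.
  2. (y8 || !y1) — y8 is true.
  3. (y1 || !y6) — y1 is true.
  4. (!y5 || y2) — y2 is true.
  5. (!y7 || y6) — y6 is true.
  6. (y5 || y11) — y11 is true.
  7. (y11 || !y10) — y11 is true.
  8. (y8 || y5) — y8 is true.
  9. (!y13 || y1) — y1 is true.
  10. (!y4 || !y7) — !y4 is true.
  11. (y6 || y2 || y1) — y1 is true.
  12. (y8 || !y12) — y8 is true.
  13. (y7 || y3) — y3 is true.
  14. (!y3 || !y12 || y10) — !y12 is true.
  15. (!y2 || y6) — y6 is true.
  16. (y10 || y2) — y2 is true.
  17. (y7 || y8 || !y12) — y8 is true.
  18. (y5 || y2) — y2 is true.
  19. (y8 || y12 || !y5) — y8 is true.
  20. (y8 || y6 || y11) — y8 is true.
  21. (!y4 || !y10 || !y1) — !y4 is true.
  22. (y7 || y6 || y10) — y6 is true.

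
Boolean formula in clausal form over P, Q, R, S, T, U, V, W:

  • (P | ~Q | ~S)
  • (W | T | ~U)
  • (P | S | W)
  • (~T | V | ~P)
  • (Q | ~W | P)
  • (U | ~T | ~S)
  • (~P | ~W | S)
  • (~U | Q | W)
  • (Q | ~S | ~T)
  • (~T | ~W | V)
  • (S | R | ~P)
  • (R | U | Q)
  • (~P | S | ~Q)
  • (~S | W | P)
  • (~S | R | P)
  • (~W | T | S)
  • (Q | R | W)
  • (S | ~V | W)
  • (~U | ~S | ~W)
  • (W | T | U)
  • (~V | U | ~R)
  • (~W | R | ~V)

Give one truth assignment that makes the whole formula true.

P=True, Q=True, R=False, S=True, T=False, U=False, V=False, W=True

Check each clause:
  1. (~S | P | ~Q) — P is true.
  2. (W | ~U | T) — W is true.
  3. (W | S | P) — W is true.
  4. (~T | ~P | V) — ~T is true.
  5. (P | ~W | Q) — P is true.
  6. (U | ~T | ~S) — ~T is true.
  7. (S | ~W | ~P) — S is true.
  8. (Q | ~U | W) — W is true.
  9. (~T | ~S | Q) — Q is true.
  10. (~W | ~T | V) — ~T is true.
  11. (S | ~P | R) — S is true.
  12. (R | Q | U) — Q is true.
  13. (S | ~P | ~Q) — S is true.
  14. (W | P | ~S) — W is true.
  15. (~S | P | R) — P is true.
  16. (S | ~W | T) — S is true.
  17. (Q | W | R) — W is true.
  18. (S | ~V | W) — W is true.
  19. (~U | ~S | ~W) — ~U is true.
  20. (W | U | T) — W is true.
  21. (~R | U | ~V) — ~V is true.
  22. (~W | ~V | R) — ~V is true.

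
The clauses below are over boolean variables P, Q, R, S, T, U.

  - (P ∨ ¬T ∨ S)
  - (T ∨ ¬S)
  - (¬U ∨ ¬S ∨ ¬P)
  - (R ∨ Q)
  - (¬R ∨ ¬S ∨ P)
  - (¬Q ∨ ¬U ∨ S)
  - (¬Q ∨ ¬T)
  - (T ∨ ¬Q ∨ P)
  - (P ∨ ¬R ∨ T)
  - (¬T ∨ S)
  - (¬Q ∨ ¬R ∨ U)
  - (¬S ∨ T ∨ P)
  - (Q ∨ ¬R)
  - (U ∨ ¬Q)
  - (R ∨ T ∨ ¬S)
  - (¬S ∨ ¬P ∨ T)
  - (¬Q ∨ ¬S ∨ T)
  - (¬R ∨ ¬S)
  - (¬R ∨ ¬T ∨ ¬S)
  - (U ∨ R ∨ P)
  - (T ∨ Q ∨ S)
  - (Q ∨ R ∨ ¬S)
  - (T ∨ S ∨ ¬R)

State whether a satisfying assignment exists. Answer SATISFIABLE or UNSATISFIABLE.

UNSATISFIABLE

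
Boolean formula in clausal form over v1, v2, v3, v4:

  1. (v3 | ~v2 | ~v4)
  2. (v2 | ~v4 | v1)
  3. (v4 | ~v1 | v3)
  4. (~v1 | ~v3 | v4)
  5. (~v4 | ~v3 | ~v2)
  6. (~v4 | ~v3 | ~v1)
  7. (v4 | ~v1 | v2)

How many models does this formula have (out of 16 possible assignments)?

5

The models are:
  v1=0 v2=0 v3=0 v4=0
  v1=0 v2=0 v3=1 v4=0
  v1=0 v2=1 v3=0 v4=0
  v1=0 v2=1 v3=1 v4=0
  v1=1 v2=0 v3=0 v4=1
That's 5 in total.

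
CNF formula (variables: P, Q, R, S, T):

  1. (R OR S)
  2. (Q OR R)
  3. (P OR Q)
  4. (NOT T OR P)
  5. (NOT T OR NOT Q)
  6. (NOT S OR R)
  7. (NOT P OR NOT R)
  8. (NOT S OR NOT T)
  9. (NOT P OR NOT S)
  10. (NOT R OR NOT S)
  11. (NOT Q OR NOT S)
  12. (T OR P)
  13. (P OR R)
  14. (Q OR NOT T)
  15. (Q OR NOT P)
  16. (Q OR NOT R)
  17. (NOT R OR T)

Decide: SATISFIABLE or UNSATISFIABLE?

R = True:
  propagation gives P=False, Q=True, T=False; an empty clause results — contradiction.
R = False:
  propagation gives S=True; an empty clause results — contradiction.
Every branch closes, so no satisfying assignment exists.

UNSATISFIABLE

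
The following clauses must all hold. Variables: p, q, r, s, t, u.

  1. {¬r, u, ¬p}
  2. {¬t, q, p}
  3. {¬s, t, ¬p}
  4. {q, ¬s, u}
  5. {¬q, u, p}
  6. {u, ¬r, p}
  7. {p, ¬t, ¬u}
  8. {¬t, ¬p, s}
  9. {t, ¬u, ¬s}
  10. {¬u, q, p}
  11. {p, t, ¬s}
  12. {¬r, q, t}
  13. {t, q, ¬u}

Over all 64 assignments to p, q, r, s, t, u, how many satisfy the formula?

12

Split on p, then t.
  p=T, t=T: 5 of the 16 assignments to (q,r,s,u) work.
  p=T, t=F: remaining (q,r,s,u) ∈ {(F,F,F,F); (T,F,F,F); (T,F,F,T); (T,T,F,T)} — 4.
  p=F, t=T: a clause becomes empty — 0.
  p=F, t=F: remaining (q,r,s,u) ∈ {(F,F,F,F); (T,F,F,T); (T,T,F,T)} — 3.
Total: 5 + 4 + 0 + 3 = 12.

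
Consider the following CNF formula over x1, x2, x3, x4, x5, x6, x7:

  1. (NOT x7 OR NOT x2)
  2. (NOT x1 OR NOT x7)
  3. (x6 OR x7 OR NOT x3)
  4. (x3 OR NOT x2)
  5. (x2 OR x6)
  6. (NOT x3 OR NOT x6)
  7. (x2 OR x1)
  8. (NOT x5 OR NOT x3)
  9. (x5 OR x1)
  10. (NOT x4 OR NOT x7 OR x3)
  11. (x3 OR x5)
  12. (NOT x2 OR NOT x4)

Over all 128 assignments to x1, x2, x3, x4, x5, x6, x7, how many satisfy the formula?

2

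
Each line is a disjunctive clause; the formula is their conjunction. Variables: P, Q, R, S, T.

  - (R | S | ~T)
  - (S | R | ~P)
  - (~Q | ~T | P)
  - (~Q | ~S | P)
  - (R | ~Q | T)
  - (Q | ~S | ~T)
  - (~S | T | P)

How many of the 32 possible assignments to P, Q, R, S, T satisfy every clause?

13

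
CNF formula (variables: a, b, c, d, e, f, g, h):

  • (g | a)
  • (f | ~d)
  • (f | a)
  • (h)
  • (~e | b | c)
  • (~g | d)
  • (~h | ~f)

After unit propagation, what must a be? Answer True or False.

(h) is a unit clause: h = True.
(~f | ~h) with h = True leaves only ~f, so f = False.
(f | ~d): since f = False, the clause reduces to (~d). d = False.
In (a | f), f is now false; a must hold, so a = True.

True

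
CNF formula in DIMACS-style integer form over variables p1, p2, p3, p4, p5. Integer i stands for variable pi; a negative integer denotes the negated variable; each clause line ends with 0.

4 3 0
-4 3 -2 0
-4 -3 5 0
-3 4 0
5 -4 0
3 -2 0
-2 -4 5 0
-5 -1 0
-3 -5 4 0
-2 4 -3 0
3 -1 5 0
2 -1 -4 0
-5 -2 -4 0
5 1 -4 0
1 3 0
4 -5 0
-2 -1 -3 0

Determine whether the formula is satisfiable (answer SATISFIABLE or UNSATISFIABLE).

Try p1 = False.
  then p3 is forced to True.
  then p4 is forced to True.
  then p5 is forced to True.
  then p2 is forced to False.
So p1 = False  p2 = False  p3 = True  p4 = True  p5 = True is a satisfying assignment.

SATISFIABLE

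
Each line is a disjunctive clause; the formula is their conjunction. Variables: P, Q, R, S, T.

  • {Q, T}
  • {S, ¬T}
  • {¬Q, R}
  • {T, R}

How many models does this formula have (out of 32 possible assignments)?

10

Case analysis on T and Q:
  T=T, Q=T: remaining (P,R,S) ∈ {(F,T,T); (T,T,T)} — 2.
  T=T, Q=F: remaining (P,R,S) ∈ {(F,F,T); (F,T,T); (T,F,T); (T,T,T)} — 4.
  T=F, Q=T: remaining (P,R,S) ∈ {(F,T,F); (F,T,T); (T,T,F); (T,T,T)} — 4.
  T=F, Q=F: a clause becomes empty — 0.
Total: 2 + 4 + 4 + 0 = 10.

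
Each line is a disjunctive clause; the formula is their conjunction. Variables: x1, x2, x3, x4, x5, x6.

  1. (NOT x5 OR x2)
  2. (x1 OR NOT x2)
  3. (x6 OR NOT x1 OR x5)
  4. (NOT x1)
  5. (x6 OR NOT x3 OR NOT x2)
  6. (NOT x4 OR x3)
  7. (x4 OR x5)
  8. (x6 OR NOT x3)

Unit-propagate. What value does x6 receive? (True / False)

True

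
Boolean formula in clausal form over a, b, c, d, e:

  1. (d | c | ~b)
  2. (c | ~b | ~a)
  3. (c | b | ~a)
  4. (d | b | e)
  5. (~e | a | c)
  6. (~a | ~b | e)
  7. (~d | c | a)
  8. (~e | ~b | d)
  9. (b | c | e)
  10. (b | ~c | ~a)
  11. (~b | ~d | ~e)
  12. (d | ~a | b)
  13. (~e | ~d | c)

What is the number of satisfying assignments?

5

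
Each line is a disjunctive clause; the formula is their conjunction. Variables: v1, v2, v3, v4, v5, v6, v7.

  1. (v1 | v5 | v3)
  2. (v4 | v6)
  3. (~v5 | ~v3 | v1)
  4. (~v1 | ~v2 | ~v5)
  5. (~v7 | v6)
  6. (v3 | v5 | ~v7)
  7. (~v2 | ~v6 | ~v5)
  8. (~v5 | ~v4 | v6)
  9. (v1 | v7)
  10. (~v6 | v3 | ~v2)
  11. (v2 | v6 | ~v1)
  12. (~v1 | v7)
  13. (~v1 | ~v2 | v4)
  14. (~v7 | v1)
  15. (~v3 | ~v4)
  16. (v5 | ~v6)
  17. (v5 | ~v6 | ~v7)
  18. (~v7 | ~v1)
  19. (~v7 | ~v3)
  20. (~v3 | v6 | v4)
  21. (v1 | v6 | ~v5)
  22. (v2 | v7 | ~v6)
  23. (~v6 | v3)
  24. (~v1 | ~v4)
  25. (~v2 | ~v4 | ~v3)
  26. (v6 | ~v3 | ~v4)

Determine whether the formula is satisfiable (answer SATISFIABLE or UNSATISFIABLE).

v6 = True:
  propagation gives v5=True, v2=False, v7=True, v1=True; an empty clause results — contradiction.
v6 = False:
  propagation gives v4=True, v7=False, v5=False, v1=True; an empty clause results — contradiction.
Every branch closes, so no satisfying assignment exists.

UNSATISFIABLE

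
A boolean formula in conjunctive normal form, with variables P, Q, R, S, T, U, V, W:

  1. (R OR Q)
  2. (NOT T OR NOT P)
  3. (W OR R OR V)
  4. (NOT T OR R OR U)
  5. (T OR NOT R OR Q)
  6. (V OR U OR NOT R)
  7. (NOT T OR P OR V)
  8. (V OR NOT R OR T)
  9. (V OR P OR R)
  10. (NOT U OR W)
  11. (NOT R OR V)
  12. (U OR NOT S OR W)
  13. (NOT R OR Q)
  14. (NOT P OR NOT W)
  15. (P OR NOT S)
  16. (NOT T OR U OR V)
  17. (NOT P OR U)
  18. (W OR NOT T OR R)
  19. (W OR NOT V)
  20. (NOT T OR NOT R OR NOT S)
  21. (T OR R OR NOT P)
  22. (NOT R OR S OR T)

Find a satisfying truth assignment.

P = False, Q = True, R = False, S = False, T = False, U = True, V = True, W = True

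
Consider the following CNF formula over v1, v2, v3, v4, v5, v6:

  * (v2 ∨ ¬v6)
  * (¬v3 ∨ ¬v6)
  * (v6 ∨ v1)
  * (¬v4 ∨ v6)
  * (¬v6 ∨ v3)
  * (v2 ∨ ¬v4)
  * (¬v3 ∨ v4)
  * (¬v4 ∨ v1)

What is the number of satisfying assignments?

4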